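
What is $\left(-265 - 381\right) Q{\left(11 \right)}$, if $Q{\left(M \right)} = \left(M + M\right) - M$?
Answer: $-7106$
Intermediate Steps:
$Q{\left(M \right)} = M$ ($Q{\left(M \right)} = 2 M - M = M$)
$\left(-265 - 381\right) Q{\left(11 \right)} = \left(-265 - 381\right) 11 = \left(-646\right) 11 = -7106$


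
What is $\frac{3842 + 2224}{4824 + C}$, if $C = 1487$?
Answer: $\frac{6066}{6311} \approx 0.96118$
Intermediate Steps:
$\frac{3842 + 2224}{4824 + C} = \frac{3842 + 2224}{4824 + 1487} = \frac{6066}{6311}$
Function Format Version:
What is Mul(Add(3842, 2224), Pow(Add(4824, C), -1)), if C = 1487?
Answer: Rational(6066, 6311) ≈ 0.96118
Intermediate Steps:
Mul(Add(3842, 2224), Pow(Add(4824, C), -1)) = Mul(Add(3842, 2224), Pow(Add(4824, 1487), -1)) = Mul(6066, Pow(6311, -1)) = Mul(6066, Rational(1, 6311)) = Rational(6066, 6311)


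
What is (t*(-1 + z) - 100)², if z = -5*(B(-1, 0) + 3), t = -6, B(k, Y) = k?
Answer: 1156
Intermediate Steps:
z = -10 (z = -5*(-1 + 3) = -5*2 = -10)
(t*(-1 + z) - 100)² = (-6*(-1 - 10) - 100)² = (-6*(-11) - 100)² = (66 - 100)² = (-34)² = 1156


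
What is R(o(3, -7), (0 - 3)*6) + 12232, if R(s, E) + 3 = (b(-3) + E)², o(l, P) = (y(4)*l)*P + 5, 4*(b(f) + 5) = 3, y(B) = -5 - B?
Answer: 203585/16 ≈ 12724.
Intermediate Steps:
b(f) = -17/4 (b(f) = -5 + (¼)*3 = -5 + ¾ = -17/4)
o(l, P) = 5 - 9*P*l (o(l, P) = ((-5 - 1*4)*l)*P + 5 = ((-5 - 4)*l)*P + 5 = (-9*l)*P + 5 = -9*P*l + 5 = 5 - 9*P*l)
R(s, E) = -3 + (-17/4 + E)²
R(o(3, -7), (0 - 3)*6) + 12232 = (-3 + (-17 + 4*((0 - 3)*6))²/16) + 12232 = (-3 + (-17 + 4*(-3*6))²/16) + 12232 = (-3 + (-17 + 4*(-18))²/16) + 12232 = (-3 + (-17 - 72)²/16) + 12232 = (-3 + (1/16)*(-89)²) + 12232 = (-3 + (1/16)*7921) + 12232 = (-3 + 7921/16) + 12232 = 7873/16 + 12232 = 203585/16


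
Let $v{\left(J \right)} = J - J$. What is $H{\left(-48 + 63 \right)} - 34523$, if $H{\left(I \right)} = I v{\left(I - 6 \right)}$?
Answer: $-34523$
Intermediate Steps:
$v{\left(J \right)} = 0$
$H{\left(I \right)} = 0$ ($H{\left(I \right)} = I 0 = 0$)
$H{\left(-48 + 63 \right)} - 34523 = 0 - 34523 = -34523$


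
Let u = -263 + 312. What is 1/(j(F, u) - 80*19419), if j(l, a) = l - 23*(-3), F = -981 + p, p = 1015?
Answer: -1/1553417 ≈ -6.4374e-7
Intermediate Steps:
u = 49
F = 34 (F = -981 + 1015 = 34)
j(l, a) = 69 + l (j(l, a) = l + 69 = 69 + l)
1/(j(F, u) - 80*19419) = 1/((69 + 34) - 80*19419) = 1/(103 - 1553520) = 1/(-1553417) = -1/1553417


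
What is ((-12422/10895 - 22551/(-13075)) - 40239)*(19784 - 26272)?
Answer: 7437905202416288/28490425 ≈ 2.6107e+8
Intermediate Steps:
((-12422/10895 - 22551/(-13075)) - 40239)*(19784 - 26272) = ((-12422*1/10895 - 22551*(-1/13075)) - 40239)*(-6488) = ((-12422/10895 + 22551/13075) - 40239)*(-6488) = (16655099/28490425 - 40239)*(-6488) = -1146409556476/28490425*(-6488) = 7437905202416288/28490425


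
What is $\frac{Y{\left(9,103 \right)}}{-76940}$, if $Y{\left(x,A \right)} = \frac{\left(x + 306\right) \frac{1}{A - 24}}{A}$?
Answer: $- \frac{63}{125212156} \approx -5.0315 \cdot 10^{-7}$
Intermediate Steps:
$Y{\left(x,A \right)} = \frac{306 + x}{A \left(-24 + A\right)}$ ($Y{\left(x,A \right)} = \frac{\left(306 + x\right) \frac{1}{-24 + A}}{A} = \frac{\frac{1}{-24 + A} \left(306 + x\right)}{A} = \frac{306 + x}{A \left(-24 + A\right)}$)
$\frac{Y{\left(9,103 \right)}}{-76940} = \frac{\frac{1}{103} \frac{1}{-24 + 103} \left(306 + 9\right)}{-76940} = \frac{1}{103} \cdot \frac{1}{79} \cdot 315 \left(- \frac{1}{76940}\right) = \frac{315}{8137} \left(- \frac{1}{76940}\right) = - \frac{63}{125212156}$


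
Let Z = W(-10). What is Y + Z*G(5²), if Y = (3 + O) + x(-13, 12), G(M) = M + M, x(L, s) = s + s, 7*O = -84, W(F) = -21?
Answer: -1035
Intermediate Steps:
O = -12 (O = (⅐)*(-84) = -12)
Z = -21
x(L, s) = 2*s
G(M) = 2*M
Y = 15 (Y = (3 - 12) + 2*12 = -9 + 24 = 15)
Y + Z*G(5²) = 15 - 42*5² = 15 - 42*25 = 15 - 21*50 = 15 - 1050 = -1035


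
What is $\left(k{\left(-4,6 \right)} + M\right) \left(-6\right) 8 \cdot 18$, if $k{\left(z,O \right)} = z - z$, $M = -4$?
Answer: $3456$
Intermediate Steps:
$k{\left(z,O \right)} = 0$
$\left(k{\left(-4,6 \right)} + M\right) \left(-6\right) 8 \cdot 18 = \left(0 - 4\right) \left(-6\right) 8 \cdot 18 = \left(-4\right) \left(-6\right) 8 \cdot 18 = 24 \cdot 8 \cdot 18 = 192 \cdot 18 = 3456$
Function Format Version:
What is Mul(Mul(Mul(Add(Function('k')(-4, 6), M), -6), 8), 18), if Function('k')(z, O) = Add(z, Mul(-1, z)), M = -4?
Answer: 3456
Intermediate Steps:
Function('k')(z, O) = 0
Mul(Mul(Mul(Add(Function('k')(-4, 6), M), -6), 8), 18) = Mul(Mul(Mul(Add(0, -4), -6), 8), 18) = Mul(Mul(Mul(-4, -6), 8), 18) = Mul(Mul(24, 8), 18) = Mul(192, 18) = 3456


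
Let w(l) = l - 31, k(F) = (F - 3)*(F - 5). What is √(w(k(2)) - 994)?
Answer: I*√1022 ≈ 31.969*I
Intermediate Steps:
k(F) = (-5 + F)*(-3 + F) (k(F) = (-3 + F)*(-5 + F) = (-5 + F)*(-3 + F))
w(l) = -31 + l
√(w(k(2)) - 994) = √((-31 + (15 + 2² - 8*2)) - 994) = √((-31 + (15 + 4 - 16)) - 994) = √((-31 + 3) - 994) = √(-28 - 994) = √(-1022) = I*√1022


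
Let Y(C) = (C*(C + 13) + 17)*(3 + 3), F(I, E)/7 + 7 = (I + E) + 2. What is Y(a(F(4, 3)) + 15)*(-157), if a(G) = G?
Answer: -1163370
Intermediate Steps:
F(I, E) = -35 + 7*E + 7*I (F(I, E) = -49 + 7*((I + E) + 2) = -49 + 7*((E + I) + 2) = -49 + 7*(2 + E + I) = -49 + (14 + 7*E + 7*I) = -35 + 7*E + 7*I)
Y(C) = 102 + 6*C*(13 + C) (Y(C) = (C*(13 + C) + 17)*6 = (17 + C*(13 + C))*6 = 102 + 6*C*(13 + C))
Y(a(F(4, 3)) + 15)*(-157) = (102 + 6*((-35 + 7*3 + 7*4) + 15)² + 78*((-35 + 7*3 + 7*4) + 15))*(-157) = (102 + 6*((-35 + 21 + 28) + 15)² + 78*((-35 + 21 + 28) + 15))*(-157) = (102 + 6*(14 + 15)² + 78*(14 + 15))*(-157) = (102 + 6*29² + 78*29)*(-157) = (102 + 6*841 + 2262)*(-157) = (102 + 5046 + 2262)*(-157) = 7410*(-157) = -1163370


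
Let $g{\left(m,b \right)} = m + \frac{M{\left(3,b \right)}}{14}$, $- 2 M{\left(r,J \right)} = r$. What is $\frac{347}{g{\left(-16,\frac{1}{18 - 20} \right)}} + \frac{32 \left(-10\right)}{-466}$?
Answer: $- \frac{2191668}{105083} \approx -20.857$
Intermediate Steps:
$M{\left(r,J \right)} = - \frac{r}{2}$
$g{\left(m,b \right)} = - \frac{3}{28} + m$ ($g{\left(m,b \right)} = m + \frac{\left(- \frac{1}{2}\right) 3}{14} = m - \frac{3}{28} = - \frac{3}{28} + m$)
$\frac{347}{g{\left(-16,\frac{1}{18 - 20} \right)}} + \frac{32 \left(-10\right)}{-466} = \frac{347}{- \frac{3}{28} - 16} + \frac{32 \left(-10\right)}{-466} = \frac{347}{- \frac{451}{28}} - - \frac{160}{233} = 347 \left(- \frac{28}{451}\right) + \frac{160}{233} = - \frac{9716}{451} + \frac{160}{233} = - \frac{2191668}{105083}$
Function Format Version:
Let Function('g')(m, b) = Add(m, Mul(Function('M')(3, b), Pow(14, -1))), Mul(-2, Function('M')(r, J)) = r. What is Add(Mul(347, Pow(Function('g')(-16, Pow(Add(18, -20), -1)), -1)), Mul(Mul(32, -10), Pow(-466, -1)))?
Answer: Rational(-2191668, 105083) ≈ -20.857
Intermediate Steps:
Function('M')(r, J) = Mul(Rational(-1, 2), r)
Function('g')(m, b) = Add(Rational(-3, 28), m) (Function('g')(m, b) = Add(m, Mul(Mul(Rational(-1, 2), 3), Pow(14, -1))) = Add(m, Mul(Rational(-3, 2), Rational(1, 14))) = Add(m, Rational(-3, 28)) = Add(Rational(-3, 28), m))
Add(Mul(347, Pow(Function('g')(-16, Pow(Add(18, -20), -1)), -1)), Mul(Mul(32, -10), Pow(-466, -1))) = Add(Mul(347, Pow(Add(Rational(-3, 28), -16), -1)), Mul(Mul(32, -10), Pow(-466, -1))) = Add(Mul(347, Pow(Rational(-451, 28), -1)), Mul(-320, Rational(-1, 466))) = Add(Mul(347, Rational(-28, 451)), Rational(160, 233)) = Add(Rational(-9716, 451), Rational(160, 233)) = Rational(-2191668, 105083)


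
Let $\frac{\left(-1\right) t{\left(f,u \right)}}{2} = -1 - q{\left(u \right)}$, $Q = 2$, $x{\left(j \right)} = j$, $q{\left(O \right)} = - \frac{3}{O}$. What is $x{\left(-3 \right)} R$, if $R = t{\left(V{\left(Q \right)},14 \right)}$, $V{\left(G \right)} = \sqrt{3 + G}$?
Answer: $- \frac{33}{7} \approx -4.7143$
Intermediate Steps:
$t{\left(f,u \right)} = 2 - \frac{6}{u}$ ($t{\left(f,u \right)} = - 2 \left(-1 - - \frac{3}{u}\right) = - 2 \left(-1 + \frac{3}{u}\right) = 2 - \frac{6}{u}$)
$R = \frac{11}{7}$ ($R = 2 - \frac{6}{14} = 2 - \frac{3}{7} = \frac{11}{7} \approx 1.5714$)
$x{\left(-3 \right)} R = \left(-3\right) \frac{11}{7} = - \frac{33}{7}$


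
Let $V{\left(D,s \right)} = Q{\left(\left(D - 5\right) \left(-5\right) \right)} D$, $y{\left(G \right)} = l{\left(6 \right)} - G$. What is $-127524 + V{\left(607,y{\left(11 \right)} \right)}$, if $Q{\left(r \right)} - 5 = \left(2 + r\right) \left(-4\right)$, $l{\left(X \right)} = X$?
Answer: $7178935$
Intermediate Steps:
$y{\left(G \right)} = 6 - G$
$Q{\left(r \right)} = -3 - 4 r$ ($Q{\left(r \right)} = 5 + \left(2 + r\right) \left(-4\right) = 5 - \left(8 + 4 r\right) = -3 - 4 r$)
$V{\left(D,s \right)} = D \left(-103 + 20 D\right)$ ($V{\left(D,s \right)} = \left(-3 - 4 \left(D - 5\right) \left(-5\right)\right) D = \left(-3 - 4 \left(-5 + D\right) \left(-5\right)\right) D = \left(-3 - 4 \left(25 - 5 D\right)\right) D = \left(-3 + \left(-100 + 20 D\right)\right) D = \left(-103 + 20 D\right) D = D \left(-103 + 20 D\right)$)
$-127524 + V{\left(607,y{\left(11 \right)} \right)} = -127524 + 607 \left(-103 + 20 \cdot 607\right) = -127524 + 607 \left(-103 + 12140\right) = -127524 + 607 \cdot 12037 = -127524 + 7306459 = 7178935$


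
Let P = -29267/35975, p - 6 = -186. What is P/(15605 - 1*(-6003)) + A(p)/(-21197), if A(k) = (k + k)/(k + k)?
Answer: -37776227/445336251800 ≈ -8.4826e-5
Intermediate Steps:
p = -180 (p = 6 - 186 = -180)
A(k) = 1 (A(k) = (2*k)/((2*k)) = (2*k)*(1/(2*k)) = 1)
P = -29267/35975 (P = -29267*1/35975 = -29267/35975 ≈ -0.81354)
P/(15605 - 1*(-6003)) + A(p)/(-21197) = -29267/(35975*(15605 - 1*(-6003))) + 1/(-21197) = -29267/(35975*(15605 + 6003)) + 1*(-1/21197) = -29267/35975/21608 - 1/21197 = -29267/35975*1/21608 - 1/21197 = -791/21009400 - 1/21197 = -37776227/445336251800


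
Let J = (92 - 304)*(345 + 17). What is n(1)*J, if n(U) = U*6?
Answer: -460464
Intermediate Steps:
n(U) = 6*U
J = -76744 (J = -212*362 = -76744)
n(1)*J = (6*1)*(-76744) = 6*(-76744) = -460464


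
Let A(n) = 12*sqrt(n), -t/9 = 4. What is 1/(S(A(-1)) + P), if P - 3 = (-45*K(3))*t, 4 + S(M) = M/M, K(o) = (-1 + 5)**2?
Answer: 1/25920 ≈ 3.8580e-5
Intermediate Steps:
t = -36 (t = -9*4 = -36)
K(o) = 16 (K(o) = 4**2 = 16)
S(M) = -3 (S(M) = -4 + M/M = -4 + 1 = -3)
P = 25923 (P = 3 - 45*16*(-36) = 3 - 720*(-36) = 3 + 25920 = 25923)
1/(S(A(-1)) + P) = 1/(-3 + 25923) = 1/25920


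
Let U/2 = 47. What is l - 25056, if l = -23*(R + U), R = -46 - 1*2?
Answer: -26114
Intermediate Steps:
U = 94 (U = 2*47 = 94)
R = -48 (R = -46 - 2 = -48)
l = -1058 (l = -23*(-48 + 94) = -23*46 = -1058)
l - 25056 = -1058 - 25056 = -26114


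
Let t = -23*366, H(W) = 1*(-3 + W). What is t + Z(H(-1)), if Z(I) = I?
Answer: -8422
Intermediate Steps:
H(W) = -3 + W
t = -8418
t + Z(H(-1)) = -8418 + (-3 - 1) = -8418 - 4 = -8422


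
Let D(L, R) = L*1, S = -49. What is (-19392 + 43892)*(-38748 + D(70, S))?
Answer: -947611000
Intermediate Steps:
D(L, R) = L
(-19392 + 43892)*(-38748 + D(70, S)) = (-19392 + 43892)*(-38748 + 70) = 24500*(-38678) = -947611000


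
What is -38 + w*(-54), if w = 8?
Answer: -470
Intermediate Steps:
-38 + w*(-54) = -38 + 8*(-54) = -38 - 432 = -470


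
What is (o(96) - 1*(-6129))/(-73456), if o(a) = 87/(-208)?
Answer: -1274745/15278848 ≈ -0.083432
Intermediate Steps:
o(a) = -87/208 (o(a) = 87*(-1/208) = -87/208)
(o(96) - 1*(-6129))/(-73456) = (-87/208 - 1*(-6129))/(-73456) = (-87/208 + 6129)*(-1/73456) = (1274745/208)*(-1/73456) = -1274745/15278848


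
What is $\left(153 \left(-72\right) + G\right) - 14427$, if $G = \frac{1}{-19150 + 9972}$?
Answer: $- \frac{233515855}{9178} \approx -25443.0$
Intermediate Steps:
$G = - \frac{1}{9178}$ ($G = \frac{1}{-9178} = - \frac{1}{9178} \approx -0.00010896$)
$\left(153 \left(-72\right) + G\right) - 14427 = \left(153 \left(-72\right) - \frac{1}{9178}\right) - 14427 = \left(-11016 - \frac{1}{9178}\right) - 14427 = - \frac{101104849}{9178} - 14427 = - \frac{233515855}{9178}$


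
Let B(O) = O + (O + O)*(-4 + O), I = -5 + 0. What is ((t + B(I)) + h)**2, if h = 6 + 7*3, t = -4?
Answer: 11664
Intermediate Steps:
I = -5
B(O) = O + 2*O*(-4 + O) (B(O) = O + (2*O)*(-4 + O) = O + 2*O*(-4 + O))
h = 27 (h = 6 + 21 = 27)
((t + B(I)) + h)**2 = ((-4 - 5*(-7 + 2*(-5))) + 27)**2 = ((-4 - 5*(-7 - 10)) + 27)**2 = ((-4 - 5*(-17)) + 27)**2 = ((-4 + 85) + 27)**2 = (81 + 27)**2 = 108**2 = 11664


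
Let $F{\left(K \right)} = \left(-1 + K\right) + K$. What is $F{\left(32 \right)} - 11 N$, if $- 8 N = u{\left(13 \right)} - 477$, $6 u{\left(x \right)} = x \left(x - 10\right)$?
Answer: $- \frac{9343}{16} \approx -583.94$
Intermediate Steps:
$u{\left(x \right)} = \frac{x \left(-10 + x\right)}{6}$ ($u{\left(x \right)} = \frac{x \left(x - 10\right)}{6} = \frac{x \left(-10 + x\right)}{6}$)
$F{\left(K \right)} = -1 + 2 K$
$N = \frac{941}{16}$ ($N = - \frac{\frac{1}{6} \cdot 13 \left(-10 + 13\right) - 477}{8} = - \frac{\frac{1}{6} \cdot 13 \cdot 3 - 477}{8} = - \frac{\frac{13}{2} - 477}{8} = \left(- \frac{1}{8}\right) \left(- \frac{941}{2}\right) = \frac{941}{16} \approx 58.813$)
$F{\left(32 \right)} - 11 N = \left(-1 + 2 \cdot 32\right) - \frac{10351}{16} = \left(-1 + 64\right) - \frac{10351}{16} = 63 - \frac{10351}{16} = - \frac{9343}{16}$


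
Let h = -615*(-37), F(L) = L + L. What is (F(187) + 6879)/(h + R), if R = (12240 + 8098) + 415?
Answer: 7253/43508 ≈ 0.16670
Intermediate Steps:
F(L) = 2*L
R = 20753 (R = 20338 + 415 = 20753)
h = 22755
(F(187) + 6879)/(h + R) = (2*187 + 6879)/(22755 + 20753) = (374 + 6879)/43508 = 7253*(1/43508) = 7253/43508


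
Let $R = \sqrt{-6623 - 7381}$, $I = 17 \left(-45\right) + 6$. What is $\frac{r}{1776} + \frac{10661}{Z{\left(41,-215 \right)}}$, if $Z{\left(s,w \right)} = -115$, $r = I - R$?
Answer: $- \frac{6340407}{68080} - \frac{i \sqrt{389}}{296} \approx -93.132 - 0.066632 i$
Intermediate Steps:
$I = -759$ ($I = -765 + 6 = -759$)
$R = 6 i \sqrt{389}$ ($R = \sqrt{-14004} = 6 i \sqrt{389} \approx 118.34 i$)
$r = -759 - 6 i \sqrt{389} \approx -759.0 - 118.34 i$
$\frac{r}{1776} + \frac{10661}{Z{\left(41,-215 \right)}} = \frac{-759 - 6 i \sqrt{389}}{1776} + \frac{10661}{-115} = \left(-759 - 6 i \sqrt{389}\right) \frac{1}{1776} + 10661 \left(- \frac{1}{115}\right) = \left(- \frac{253}{592} - \frac{i \sqrt{389}}{296}\right) - \frac{10661}{115} = - \frac{6340407}{68080} - \frac{i \sqrt{389}}{296}$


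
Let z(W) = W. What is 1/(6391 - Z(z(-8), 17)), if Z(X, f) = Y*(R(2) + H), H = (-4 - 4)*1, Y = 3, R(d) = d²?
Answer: 1/6403 ≈ 0.00015618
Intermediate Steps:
H = -8 (H = -8*1 = -8)
Z(X, f) = -12 (Z(X, f) = 3*(2² - 8) = 3*(4 - 8) = 3*(-4) = -12)
1/(6391 - Z(z(-8), 17)) = 1/(6391 - 1*(-12)) = 1/(6391 + 12) = 1/6403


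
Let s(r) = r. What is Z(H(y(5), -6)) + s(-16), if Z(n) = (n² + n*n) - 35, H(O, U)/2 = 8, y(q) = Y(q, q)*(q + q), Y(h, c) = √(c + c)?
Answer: 461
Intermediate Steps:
Y(h, c) = √2*√c (Y(h, c) = √(2*c) = √2*√c)
y(q) = 2*√2*q^(3/2) (y(q) = (√2*√q)*(q + q) = (√2*√q)*(2*q) = 2*√2*q^(3/2))
H(O, U) = 16 (H(O, U) = 2*8 = 16)
Z(n) = -35 + 2*n² (Z(n) = (n² + n²) - 35 = 2*n² - 35 = -35 + 2*n²)
Z(H(y(5), -6)) + s(-16) = (-35 + 2*16²) - 16 = (-35 + 2*256) - 16 = (-35 + 512) - 16 = 477 - 16 = 461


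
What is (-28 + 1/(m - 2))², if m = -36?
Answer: 1134225/1444 ≈ 785.47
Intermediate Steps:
(-28 + 1/(m - 2))² = (-28 + 1/(-36 - 2))² = (-28 + 1/(-38))² = (-28 - 1/38)² = (-1065/38)² = 1134225/1444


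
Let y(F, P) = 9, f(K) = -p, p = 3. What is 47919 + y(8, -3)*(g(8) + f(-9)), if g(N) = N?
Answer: 47964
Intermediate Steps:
f(K) = -3 (f(K) = -1*3 = -3)
47919 + y(8, -3)*(g(8) + f(-9)) = 47919 + 9*(8 - 3) = 47919 + 9*5 = 47919 + 45 = 47964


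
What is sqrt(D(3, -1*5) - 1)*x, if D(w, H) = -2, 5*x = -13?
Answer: -13*I*sqrt(3)/5 ≈ -4.5033*I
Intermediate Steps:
x = -13/5 (x = (1/5)*(-13) = -13/5 ≈ -2.6000)
sqrt(D(3, -1*5) - 1)*x = sqrt(-2 - 1)*(-13/5) = sqrt(-3)*(-13/5) = (I*sqrt(3))*(-13/5) = -13*I*sqrt(3)/5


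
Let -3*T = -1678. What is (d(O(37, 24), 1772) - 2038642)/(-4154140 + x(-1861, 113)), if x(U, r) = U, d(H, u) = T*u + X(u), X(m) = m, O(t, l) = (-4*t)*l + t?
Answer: 3137194/12468003 ≈ 0.25162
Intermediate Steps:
O(t, l) = t - 4*l*t (O(t, l) = -4*l*t + t = t - 4*l*t)
T = 1678/3 (T = -⅓*(-1678) = 1678/3 ≈ 559.33)
d(H, u) = 1681*u/3 (d(H, u) = 1678*u/3 + u = 1681*u/3)
(d(O(37, 24), 1772) - 2038642)/(-4154140 + x(-1861, 113)) = ((1681/3)*1772 - 2038642)/(-4154140 - 1861) = (2978732/3 - 2038642)/(-4156001) = -3137194/3*(-1/4156001) = 3137194/12468003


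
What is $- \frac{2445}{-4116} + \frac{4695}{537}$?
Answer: $\frac{2293065}{245588} \approx 9.337$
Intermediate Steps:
$- \frac{2445}{-4116} + \frac{4695}{537} = \left(-2445\right) \left(- \frac{1}{4116}\right) + 4695 \cdot \frac{1}{537} = \frac{815}{1372} + \frac{1565}{179} = \frac{2293065}{245588}$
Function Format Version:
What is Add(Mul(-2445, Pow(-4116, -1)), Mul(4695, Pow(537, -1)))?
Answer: Rational(2293065, 245588) ≈ 9.3370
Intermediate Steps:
Add(Mul(-2445, Pow(-4116, -1)), Mul(4695, Pow(537, -1))) = Add(Mul(-2445, Rational(-1, 4116)), Mul(4695, Rational(1, 537))) = Add(Rational(815, 1372), Rational(1565, 179)) = Rational(2293065, 245588)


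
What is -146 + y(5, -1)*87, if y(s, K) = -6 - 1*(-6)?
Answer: -146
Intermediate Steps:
y(s, K) = 0 (y(s, K) = -6 + 6 = 0)
-146 + y(5, -1)*87 = -146 + 0*87 = -146 + 0 = -146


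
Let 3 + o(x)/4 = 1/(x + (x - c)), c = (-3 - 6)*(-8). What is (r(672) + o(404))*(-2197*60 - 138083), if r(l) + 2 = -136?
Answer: 7449052897/184 ≈ 4.0484e+7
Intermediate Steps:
r(l) = -138 (r(l) = -2 - 136 = -138)
c = 72 (c = -9*(-8) = 72)
o(x) = -12 + 4/(-72 + 2*x) (o(x) = -12 + 4/(x + (x - 1*72)) = -12 + 4/(x + (x - 72)) = -12 + 4/(x + (-72 + x)) = -12 + 4/(-72 + 2*x))
(r(672) + o(404))*(-2197*60 - 138083) = (-138 + 2*(217 - 6*404)/(-36 + 404))*(-2197*60 - 138083) = (-138 + 2*(217 - 2424)/368)*(-131820 - 138083) = (-138 + 2*(1/368)*(-2207))*(-269903) = (-138 - 2207/184)*(-269903) = -27599/184*(-269903) = 7449052897/184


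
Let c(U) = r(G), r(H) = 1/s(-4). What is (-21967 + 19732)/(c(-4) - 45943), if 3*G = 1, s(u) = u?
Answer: 8940/183773 ≈ 0.048647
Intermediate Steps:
G = 1/3 (G = (1/3)*1 = 1/3 ≈ 0.33333)
r(H) = -1/4 (r(H) = 1/(-4) = -1/4)
c(U) = -1/4
(-21967 + 19732)/(c(-4) - 45943) = (-21967 + 19732)/(-1/4 - 45943) = -2235/(-183773/4) = -2235*(-4/183773) = 8940/183773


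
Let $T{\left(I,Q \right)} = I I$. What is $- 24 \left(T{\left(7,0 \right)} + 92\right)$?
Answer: $-3384$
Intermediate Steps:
$T{\left(I,Q \right)} = I^{2}$
$- 24 \left(T{\left(7,0 \right)} + 92\right) = - 24 \left(7^{2} + 92\right) = - 24 \left(49 + 92\right) = \left(-24\right) 141 = -3384$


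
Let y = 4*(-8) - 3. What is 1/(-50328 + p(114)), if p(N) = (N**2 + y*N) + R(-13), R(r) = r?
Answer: -1/41335 ≈ -2.4193e-5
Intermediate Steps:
y = -35 (y = -32 - 3 = -35)
p(N) = -13 + N**2 - 35*N (p(N) = (N**2 - 35*N) - 13 = -13 + N**2 - 35*N)
1/(-50328 + p(114)) = 1/(-50328 + (-13 + 114**2 - 35*114)) = 1/(-50328 + (-13 + 12996 - 3990)) = 1/(-50328 + 8993) = 1/(-41335) = -1/41335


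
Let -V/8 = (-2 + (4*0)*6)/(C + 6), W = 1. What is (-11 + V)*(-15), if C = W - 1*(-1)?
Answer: 135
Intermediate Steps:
C = 2 (C = 1 - 1*(-1) = 1 + 1 = 2)
V = 2 (V = -8*(-2 + (4*0)*6)/(2 + 6) = -8*(-2 + 0*6)/8 = -8*(-2 + 0)/8 = -(-16)/8 = -8*(-¼) = 2)
(-11 + V)*(-15) = (-11 + 2)*(-15) = -9*(-15) = 135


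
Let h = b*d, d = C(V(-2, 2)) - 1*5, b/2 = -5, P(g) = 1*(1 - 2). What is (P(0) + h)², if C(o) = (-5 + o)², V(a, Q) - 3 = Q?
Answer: 2401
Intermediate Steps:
P(g) = -1 (P(g) = 1*(-1) = -1)
V(a, Q) = 3 + Q
b = -10 (b = 2*(-5) = -10)
d = -5 (d = (-5 + (3 + 2))² - 1*5 = (-5 + 5)² - 5 = 0² - 5 = 0 - 5 = -5)
h = 50 (h = -10*(-5) = 50)
(P(0) + h)² = (-1 + 50)² = 49² = 2401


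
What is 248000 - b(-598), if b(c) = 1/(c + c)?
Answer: 296608001/1196 ≈ 2.4800e+5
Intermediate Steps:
b(c) = 1/(2*c)
248000 - b(-598) = 248000 - 1/(2*(-598)) = 248000 - (-1)/(2*598) = 248000 - 1*(-1/1196) = 248000 + 1/1196 = 296608001/1196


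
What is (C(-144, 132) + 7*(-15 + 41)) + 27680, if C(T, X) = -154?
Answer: 27708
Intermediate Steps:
(C(-144, 132) + 7*(-15 + 41)) + 27680 = (-154 + 7*(-15 + 41)) + 27680 = (-154 + 7*26) + 27680 = (-154 + 182) + 27680 = 28 + 27680 = 27708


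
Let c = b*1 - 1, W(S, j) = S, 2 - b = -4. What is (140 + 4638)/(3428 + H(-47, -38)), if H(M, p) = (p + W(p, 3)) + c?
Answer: 4778/3357 ≈ 1.4233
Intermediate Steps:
b = 6 (b = 2 - 1*(-4) = 2 + 4 = 6)
c = 5 (c = 6*1 - 1 = 6 - 1 = 5)
H(M, p) = 5 + 2*p (H(M, p) = (p + p) + 5 = 2*p + 5 = 5 + 2*p)
(140 + 4638)/(3428 + H(-47, -38)) = (140 + 4638)/(3428 + (5 + 2*(-38))) = 4778/(3428 + (5 - 76)) = 4778/(3428 - 71) = 4778/3357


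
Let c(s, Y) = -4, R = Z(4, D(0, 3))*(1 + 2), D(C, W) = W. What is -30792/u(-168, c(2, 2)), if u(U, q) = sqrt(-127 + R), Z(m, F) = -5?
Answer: 15396*I*sqrt(142)/71 ≈ 2584.0*I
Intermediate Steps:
R = -15 (R = -5*(1 + 2) = -5*3 = -15)
u(U, q) = I*sqrt(142) (u(U, q) = sqrt(-127 - 15) = sqrt(-142) = I*sqrt(142))
-30792/u(-168, c(2, 2)) = -30792*(-I*sqrt(142)/142) = -(-15396)*I*sqrt(142)/71 = 15396*I*sqrt(142)/71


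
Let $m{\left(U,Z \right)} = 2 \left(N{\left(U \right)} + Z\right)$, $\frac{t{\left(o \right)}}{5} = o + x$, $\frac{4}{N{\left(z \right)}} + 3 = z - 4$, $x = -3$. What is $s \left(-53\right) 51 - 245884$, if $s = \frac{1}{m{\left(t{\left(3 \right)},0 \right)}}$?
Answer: $- \frac{1948151}{8} \approx -2.4352 \cdot 10^{5}$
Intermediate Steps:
$N{\left(z \right)} = \frac{4}{-7 + z}$ ($N{\left(z \right)} = \frac{4}{-3 + \left(z - 4\right)} = \frac{4}{-3 + \left(-4 + z\right)} = \frac{4}{-7 + z}$)
$t{\left(o \right)} = -15 + 5 o$ ($t{\left(o \right)} = 5 \left(o - 3\right) = 5 \left(-3 + o\right) = -15 + 5 o$)
$m{\left(U,Z \right)} = 2 Z + \frac{8}{-7 + U}$ ($m{\left(U,Z \right)} = 2 \left(\frac{4}{-7 + U} + Z\right) = 2 \left(Z + \frac{4}{-7 + U}\right) = 2 Z + \frac{8}{-7 + U}$)
$s = - \frac{7}{8}$ ($s = \frac{1}{2 \frac{1}{-7 + \left(-15 + 5 \cdot 3\right)} \left(4 + 0 \left(-7 + \left(-15 + 5 \cdot 3\right)\right)\right)} = \frac{1}{2 \frac{1}{-7 + \left(-15 + 15\right)} \left(4 + 0 \left(-7 + \left(-15 + 15\right)\right)\right)} = \frac{1}{2 \frac{1}{-7 + 0} \left(4 + 0 \left(-7 + 0\right)\right)} = \frac{1}{2 \frac{1}{-7} \left(4 + 0 \left(-7\right)\right)} = \frac{1}{2 \left(- \frac{1}{7}\right) \left(4 + 0\right)} = \frac{1}{2 \left(- \frac{1}{7}\right) 4} = \frac{1}{- \frac{8}{7}} = - \frac{7}{8} \approx -0.875$)
$s \left(-53\right) 51 - 245884 = \left(- \frac{7}{8}\right) \left(-53\right) 51 - 245884 = \frac{371}{8} \cdot 51 - 245884 = \frac{18921}{8} - 245884 = - \frac{1948151}{8}$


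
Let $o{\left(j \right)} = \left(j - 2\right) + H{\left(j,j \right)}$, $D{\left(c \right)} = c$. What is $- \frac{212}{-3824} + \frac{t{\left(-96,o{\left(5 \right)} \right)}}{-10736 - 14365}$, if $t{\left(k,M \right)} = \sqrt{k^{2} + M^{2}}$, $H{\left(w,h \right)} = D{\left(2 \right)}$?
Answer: $\frac{53}{956} - \frac{\sqrt{9241}}{25101} \approx 0.05161$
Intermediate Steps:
$H{\left(w,h \right)} = 2$
$o{\left(j \right)} = j$ ($o{\left(j \right)} = \left(j - 2\right) + 2 = \left(-2 + j\right) + 2 = j$)
$t{\left(k,M \right)} = \sqrt{M^{2} + k^{2}}$
$- \frac{212}{-3824} + \frac{t{\left(-96,o{\left(5 \right)} \right)}}{-10736 - 14365} = - \frac{212}{-3824} + \frac{\sqrt{5^{2} + \left(-96\right)^{2}}}{-10736 - 14365} = \left(-212\right) \left(- \frac{1}{3824}\right) + \frac{\sqrt{25 + 9216}}{-25101} = \frac{53}{956} + \sqrt{9241} \left(- \frac{1}{25101}\right) = \frac{53}{956} - \frac{\sqrt{9241}}{25101}$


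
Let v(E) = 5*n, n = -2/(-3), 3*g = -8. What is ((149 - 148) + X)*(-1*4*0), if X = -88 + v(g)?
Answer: 0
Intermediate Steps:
g = -8/3 (g = (⅓)*(-8) = -8/3 ≈ -2.6667)
n = ⅔ (n = -2*(-⅓) = ⅔ ≈ 0.66667)
v(E) = 10/3 (v(E) = 5*(⅔) = 10/3)
X = -254/3 (X = -88 + 10/3 = -254/3 ≈ -84.667)
((149 - 148) + X)*(-1*4*0) = ((149 - 148) - 254/3)*(-1*4*0) = (1 - 254/3)*(-4*0) = -251/3*0 = 0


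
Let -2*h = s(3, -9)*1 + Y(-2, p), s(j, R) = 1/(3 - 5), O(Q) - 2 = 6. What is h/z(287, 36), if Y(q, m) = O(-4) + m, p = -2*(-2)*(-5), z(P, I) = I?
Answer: 25/144 ≈ 0.17361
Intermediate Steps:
O(Q) = 8 (O(Q) = 2 + 6 = 8)
p = -20 (p = 4*(-5) = -20)
s(j, R) = -1/2 (s(j, R) = 1/(-2) = -1/2)
Y(q, m) = 8 + m
h = 25/4 (h = -(-1/2*1 + (8 - 20))/2 = -(-1/2 - 12)/2 = -1/2*(-25/2) = 25/4 ≈ 6.2500)
h/z(287, 36) = (25/4)/36 = (25/4)*(1/36) = 25/144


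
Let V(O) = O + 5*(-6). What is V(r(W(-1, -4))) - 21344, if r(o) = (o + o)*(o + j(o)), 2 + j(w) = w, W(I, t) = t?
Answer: -21294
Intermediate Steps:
j(w) = -2 + w
r(o) = 2*o*(-2 + 2*o) (r(o) = (o + o)*(o + (-2 + o)) = (2*o)*(-2 + 2*o) = 2*o*(-2 + 2*o))
V(O) = -30 + O (V(O) = O - 30 = -30 + O)
V(r(W(-1, -4))) - 21344 = (-30 + 4*(-4)*(-1 - 4)) - 21344 = (-30 + 4*(-4)*(-5)) - 21344 = (-30 + 80) - 21344 = 50 - 21344 = -21294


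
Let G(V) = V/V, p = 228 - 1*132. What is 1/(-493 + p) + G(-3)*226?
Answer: 89721/397 ≈ 226.00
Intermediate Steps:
p = 96 (p = 228 - 132 = 96)
G(V) = 1
1/(-493 + p) + G(-3)*226 = 1/(-493 + 96) + 1*226 = 1/(-397) + 226 = -1/397 + 226 = 89721/397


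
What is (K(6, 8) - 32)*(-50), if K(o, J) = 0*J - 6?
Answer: 1900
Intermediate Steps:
K(o, J) = -6 (K(o, J) = 0 - 6 = -6)
(K(6, 8) - 32)*(-50) = (-6 - 32)*(-50) = -38*(-50) = 1900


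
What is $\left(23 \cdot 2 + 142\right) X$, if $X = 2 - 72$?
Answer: $-13160$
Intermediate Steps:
$X = -70$ ($X = 2 - 72 = -70$)
$\left(23 \cdot 2 + 142\right) X = \left(23 \cdot 2 + 142\right) \left(-70\right) = \left(46 + 142\right) \left(-70\right) = 188 \left(-70\right) = -13160$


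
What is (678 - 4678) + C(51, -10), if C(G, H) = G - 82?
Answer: -4031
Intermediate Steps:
C(G, H) = -82 + G
(678 - 4678) + C(51, -10) = (678 - 4678) + (-82 + 51) = -4000 - 31 = -4031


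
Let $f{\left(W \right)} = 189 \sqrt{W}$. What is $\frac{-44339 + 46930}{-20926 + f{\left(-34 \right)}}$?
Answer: $- \frac{27109633}{219555995} - \frac{489699 i \sqrt{34}}{439111990} \approx -0.12347 - 0.0065027 i$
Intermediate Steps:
$\frac{-44339 + 46930}{-20926 + f{\left(-34 \right)}} = \frac{-44339 + 46930}{-20926 + 189 \sqrt{-34}} = \frac{2591}{-20926 + 189 i \sqrt{34}}$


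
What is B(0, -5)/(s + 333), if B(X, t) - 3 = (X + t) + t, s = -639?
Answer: 7/306 ≈ 0.022876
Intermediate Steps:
B(X, t) = 3 + X + 2*t (B(X, t) = 3 + ((X + t) + t) = 3 + (X + 2*t) = 3 + X + 2*t)
B(0, -5)/(s + 333) = (3 + 0 + 2*(-5))/(-639 + 333) = (3 + 0 - 10)/(-306) = -7*(-1/306) = 7/306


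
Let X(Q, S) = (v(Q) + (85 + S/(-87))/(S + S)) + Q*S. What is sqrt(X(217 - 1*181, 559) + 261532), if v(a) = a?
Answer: sqrt(666249264569382)/48633 ≈ 530.75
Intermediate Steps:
X(Q, S) = Q + Q*S + (85 - S/87)/(2*S) (X(Q, S) = (Q + (85 + S/(-87))/(S + S)) + Q*S = (Q + (85 + S*(-1/87))/((2*S))) + Q*S = (Q + (85 - S/87)*(1/(2*S))) + Q*S = (Q + (85 - S/87)/(2*S)) + Q*S = Q + Q*S + (85 - S/87)/(2*S))
sqrt(X(217 - 1*181, 559) + 261532) = sqrt((-1/174 + (217 - 1*181) + (85/2)/559 + (217 - 1*181)*559) + 261532) = sqrt((-1/174 + (217 - 181) + (85/2)*(1/559) + (217 - 181)*559) + 261532) = sqrt((-1/174 + 36 + 85/1118 + 36*559) + 261532) = sqrt((-1/174 + 36 + 85/1118 + 20124) + 261532) = sqrt(980444698/48633 + 261532) = sqrt(13699530454/48633) = sqrt(666249264569382)/48633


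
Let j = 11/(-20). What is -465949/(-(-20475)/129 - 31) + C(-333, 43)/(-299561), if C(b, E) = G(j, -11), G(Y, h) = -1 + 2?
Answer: -6001946386219/1645189012 ≈ -3648.2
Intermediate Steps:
j = -11/20 (j = 11*(-1/20) = -11/20 ≈ -0.55000)
G(Y, h) = 1
C(b, E) = 1
-465949/(-(-20475)/129 - 31) + C(-333, 43)/(-299561) = -465949/(-(-20475)/129 - 31) + 1/(-299561) = -465949/(-(-20475)/129 - 31) + 1*(-1/299561) = -465949/(-91*(-75/43) - 31) - 1/299561 = -465949/(6825/43 - 31) - 1/299561 = -465949/5492/43 - 1/299561 = -465949*43/5492 - 1/299561 = -20035807/5492 - 1/299561 = -6001946386219/1645189012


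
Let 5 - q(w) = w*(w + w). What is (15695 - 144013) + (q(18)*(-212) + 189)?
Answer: 8187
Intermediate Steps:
q(w) = 5 - 2*w² (q(w) = 5 - w*(w + w) = 5 - w*2*w = 5 - 2*w²)
(15695 - 144013) + (q(18)*(-212) + 189) = (15695 - 144013) + ((5 - 2*18²)*(-212) + 189) = -128318 + ((5 - 2*324)*(-212) + 189) = -128318 + ((5 - 648)*(-212) + 189) = -128318 + (-643*(-212) + 189) = -128318 + (136316 + 189) = -128318 + 136505 = 8187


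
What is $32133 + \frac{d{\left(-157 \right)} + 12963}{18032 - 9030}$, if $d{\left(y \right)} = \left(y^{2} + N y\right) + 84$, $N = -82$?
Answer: $\frac{144655918}{4501} \approx 32139.0$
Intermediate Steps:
$d{\left(y \right)} = 84 + y^{2} - 82 y$ ($d{\left(y \right)} = \left(y^{2} - 82 y\right) + 84 = 84 + y^{2} - 82 y$)
$32133 + \frac{d{\left(-157 \right)} + 12963}{18032 - 9030} = 32133 + \frac{\left(84 + \left(-157\right)^{2} - -12874\right) + 12963}{18032 - 9030} = 32133 + \frac{\left(84 + 24649 + 12874\right) + 12963}{9002} = 32133 + \left(37607 + 12963\right) \frac{1}{9002} = 32133 + 50570 \cdot \frac{1}{9002} = 32133 + \frac{25285}{4501} = \frac{144655918}{4501}$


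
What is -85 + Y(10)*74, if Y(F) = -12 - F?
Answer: -1713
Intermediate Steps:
-85 + Y(10)*74 = -85 + (-12 - 1*10)*74 = -85 + (-12 - 10)*74 = -85 - 22*74 = -85 - 1628 = -1713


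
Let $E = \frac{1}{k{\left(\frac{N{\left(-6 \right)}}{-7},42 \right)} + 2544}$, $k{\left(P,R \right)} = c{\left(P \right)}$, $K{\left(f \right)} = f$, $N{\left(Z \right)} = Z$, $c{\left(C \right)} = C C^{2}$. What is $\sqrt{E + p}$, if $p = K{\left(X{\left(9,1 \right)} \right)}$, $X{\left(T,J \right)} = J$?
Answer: $\frac{\sqrt{190523294502}}{436404} \approx 1.0002$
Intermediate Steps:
$c{\left(C \right)} = C^{3}$
$k{\left(P,R \right)} = P^{3}$
$p = 1$
$E = \frac{343}{872808}$ ($E = \frac{1}{\left(- \frac{6}{-7}\right)^{3} + 2544} = \frac{1}{\left(\left(-6\right) \left(- \frac{1}{7}\right)\right)^{3} + 2544} = \frac{1}{\left(\frac{6}{7}\right)^{3} + 2544} = \frac{1}{\frac{216}{343} + 2544} = \frac{1}{\frac{872808}{343}} = \frac{343}{872808} \approx 0.00039298$)
$\sqrt{E + p} = \sqrt{\frac{343}{872808} + 1} = \sqrt{\frac{873151}{872808}} = \frac{\sqrt{190523294502}}{436404}$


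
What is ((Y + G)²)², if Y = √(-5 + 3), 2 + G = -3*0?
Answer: (2 - I*√2)⁴ ≈ -28.0 - 22.627*I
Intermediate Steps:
G = -2 (G = -2 - 3*0 = -2 + 0 = -2)
Y = I*√2 (Y = √(-2) = I*√2 ≈ 1.4142*I)
((Y + G)²)² = ((I*√2 - 2)²)² = ((-2 + I*√2)²)² = (-2 + I*√2)⁴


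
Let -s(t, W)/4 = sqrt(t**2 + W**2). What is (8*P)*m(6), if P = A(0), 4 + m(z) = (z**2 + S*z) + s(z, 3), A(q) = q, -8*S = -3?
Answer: 0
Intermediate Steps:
S = 3/8 (S = -1/8*(-3) = 3/8 ≈ 0.37500)
s(t, W) = -4*sqrt(W**2 + t**2) (s(t, W) = -4*sqrt(t**2 + W**2) = -4*sqrt(W**2 + t**2))
m(z) = -4 + z**2 - 4*sqrt(9 + z**2) + 3*z/8 (m(z) = -4 + ((z**2 + 3*z/8) - 4*sqrt(3**2 + z**2)) = -4 + ((z**2 + 3*z/8) - 4*sqrt(9 + z**2)) = -4 + (z**2 - 4*sqrt(9 + z**2) + 3*z/8) = -4 + z**2 - 4*sqrt(9 + z**2) + 3*z/8)
P = 0
(8*P)*m(6) = (8*0)*(-4 + 6**2 - 4*sqrt(9 + 6**2) + (3/8)*6) = 0*(-4 + 36 - 4*sqrt(9 + 36) + 9/4) = 0*(-4 + 36 - 12*sqrt(5) + 9/4) = 0*(137/4 - 12*sqrt(5)) = 0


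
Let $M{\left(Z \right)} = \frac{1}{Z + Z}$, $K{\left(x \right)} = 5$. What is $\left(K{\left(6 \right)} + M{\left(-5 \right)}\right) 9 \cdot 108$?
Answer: $\frac{23814}{5} \approx 4762.8$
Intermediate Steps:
$M{\left(Z \right)} = \frac{1}{2 Z}$
$\left(K{\left(6 \right)} + M{\left(-5 \right)}\right) 9 \cdot 108 = \left(5 + \frac{1}{2 \left(-5\right)}\right) 9 \cdot 108 = \left(5 + \frac{1}{2} \left(- \frac{1}{5}\right)\right) 9 \cdot 108 = \left(5 - \frac{1}{10}\right) 9 \cdot 108 = \frac{49}{10} \cdot 9 \cdot 108 = \frac{441}{10} \cdot 108 = \frac{23814}{5}$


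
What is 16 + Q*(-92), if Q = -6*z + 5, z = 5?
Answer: 2316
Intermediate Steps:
Q = -25 (Q = -6*5 + 5 = -30 + 5 = -25)
16 + Q*(-92) = 16 - 25*(-92) = 16 + 2300 = 2316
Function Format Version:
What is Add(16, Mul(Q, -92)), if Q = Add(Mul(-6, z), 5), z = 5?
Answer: 2316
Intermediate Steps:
Q = -25 (Q = Add(Mul(-6, 5), 5) = Add(-30, 5) = -25)
Add(16, Mul(Q, -92)) = Add(16, Mul(-25, -92)) = Add(16, 2300) = 2316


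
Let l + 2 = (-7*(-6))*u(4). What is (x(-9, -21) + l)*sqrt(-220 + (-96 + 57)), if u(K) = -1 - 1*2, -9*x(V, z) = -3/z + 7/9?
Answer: -72634*I*sqrt(259)/567 ≈ -2061.6*I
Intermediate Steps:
x(V, z) = -7/81 + 1/(3*z) (x(V, z) = -(-3/z + 7/9)/9 = -(7/9 - 3/z)/9 = -7/81 + 1/(3*z))
u(K) = -3 (u(K) = -1 - 2 = -3)
l = -128 (l = -2 - 7*(-6)*(-3) = -2 + 42*(-3) = -2 - 126 = -128)
(x(-9, -21) + l)*sqrt(-220 + (-96 + 57)) = ((1/81)*(27 - 7*(-21))/(-21) - 128)*sqrt(-220 + (-96 + 57)) = ((1/81)*(-1/21)*(27 + 147) - 128)*sqrt(-220 - 39) = ((1/81)*(-1/21)*174 - 128)*sqrt(-259) = (-58/567 - 128)*(I*sqrt(259)) = -72634*I*sqrt(259)/567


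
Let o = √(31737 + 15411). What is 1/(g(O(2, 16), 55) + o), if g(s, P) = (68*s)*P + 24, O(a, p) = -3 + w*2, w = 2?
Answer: 941/3530137 - √11787/7060274 ≈ 0.00025118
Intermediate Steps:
O(a, p) = 1 (O(a, p) = -3 + 2*2 = -3 + 4 = 1)
g(s, P) = 24 + 68*P*s (g(s, P) = 68*P*s + 24 = 24 + 68*P*s)
o = 2*√11787 (o = √47148 = 2*√11787 ≈ 217.14)
1/(g(O(2, 16), 55) + o) = 1/((24 + 68*55*1) + 2*√11787) = 1/((24 + 3740) + 2*√11787) = 1/(3764 + 2*√11787)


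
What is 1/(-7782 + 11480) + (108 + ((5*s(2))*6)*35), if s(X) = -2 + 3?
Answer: 4282285/3698 ≈ 1158.0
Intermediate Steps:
s(X) = 1
1/(-7782 + 11480) + (108 + ((5*s(2))*6)*35) = 1/(-7782 + 11480) + (108 + ((5*1)*6)*35) = 1/3698 + (108 + (5*6)*35) = 1/3698 + (108 + 30*35) = 1/3698 + (108 + 1050) = 1/3698 + 1158 = 4282285/3698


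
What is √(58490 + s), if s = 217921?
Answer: √276411 ≈ 525.75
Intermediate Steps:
√(58490 + s) = √(58490 + 217921) = √276411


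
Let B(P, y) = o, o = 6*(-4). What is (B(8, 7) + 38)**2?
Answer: 196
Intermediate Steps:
o = -24
B(P, y) = -24
(B(8, 7) + 38)**2 = (-24 + 38)**2 = 14**2 = 196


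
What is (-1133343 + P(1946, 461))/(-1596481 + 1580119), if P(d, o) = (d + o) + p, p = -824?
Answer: 565880/8181 ≈ 69.170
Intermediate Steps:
P(d, o) = -824 + d + o (P(d, o) = (d + o) - 824 = -824 + d + o)
(-1133343 + P(1946, 461))/(-1596481 + 1580119) = (-1133343 + (-824 + 1946 + 461))/(-1596481 + 1580119) = (-1133343 + 1583)/(-16362) = -1131760*(-1/16362) = 565880/8181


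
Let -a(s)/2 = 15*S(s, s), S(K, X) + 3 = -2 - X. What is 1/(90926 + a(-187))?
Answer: 1/85466 ≈ 1.1701e-5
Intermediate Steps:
S(K, X) = -5 - X (S(K, X) = -3 + (-2 - X) = -5 - X)
a(s) = 150 + 30*s (a(s) = -30*(-5 - s) = -2*(-75 - 15*s) = 150 + 30*s)
1/(90926 + a(-187)) = 1/(90926 + (150 + 30*(-187))) = 1/(90926 + (150 - 5610)) = 1/(90926 - 5460) = 1/85466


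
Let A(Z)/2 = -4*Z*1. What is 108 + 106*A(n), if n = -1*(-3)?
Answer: -2436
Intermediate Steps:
n = 3
A(Z) = -8*Z (A(Z) = 2*(-4*Z*1) = 2*(-4*Z) = -8*Z)
108 + 106*A(n) = 108 + 106*(-8*3) = 108 + 106*(-24) = 108 - 2544 = -2436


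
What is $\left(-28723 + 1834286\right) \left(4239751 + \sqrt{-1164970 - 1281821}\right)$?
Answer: $7655137534813 + 1805563 i \sqrt{2446791} \approx 7.6551 \cdot 10^{12} + 2.8243 \cdot 10^{9} i$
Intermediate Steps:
$\left(-28723 + 1834286\right) \left(4239751 + \sqrt{-1164970 - 1281821}\right) = 1805563 \left(4239751 + \sqrt{-2446791}\right) = 1805563 \left(4239751 + i \sqrt{2446791}\right) = 7655137534813 + 1805563 i \sqrt{2446791}$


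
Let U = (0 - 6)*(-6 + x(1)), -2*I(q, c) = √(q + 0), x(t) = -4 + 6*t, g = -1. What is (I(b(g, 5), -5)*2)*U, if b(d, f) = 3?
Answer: -24*√3 ≈ -41.569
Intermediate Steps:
I(q, c) = -√q/2 (I(q, c) = -√(q + 0)/2 = -√q/2)
U = 24 (U = (0 - 6)*(-6 + (-4 + 6*1)) = -6*(-6 + (-4 + 6)) = -6*(-6 + 2) = -6*(-4) = 24)
(I(b(g, 5), -5)*2)*U = (-√3/2*2)*24 = -√3*24 = -24*√3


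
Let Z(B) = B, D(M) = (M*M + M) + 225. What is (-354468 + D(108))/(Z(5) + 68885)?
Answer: -342471/68890 ≈ -4.9713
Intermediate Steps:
D(M) = 225 + M + M² (D(M) = (M² + M) + 225 = (M + M²) + 225 = 225 + M + M²)
(-354468 + D(108))/(Z(5) + 68885) = (-354468 + (225 + 108 + 108²))/(5 + 68885) = (-354468 + (225 + 108 + 11664))/68890 = (-354468 + 11997)*(1/68890) = -342471*1/68890 = -342471/68890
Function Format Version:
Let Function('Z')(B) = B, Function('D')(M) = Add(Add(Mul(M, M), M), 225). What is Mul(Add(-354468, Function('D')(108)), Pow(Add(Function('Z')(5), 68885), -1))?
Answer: Rational(-342471, 68890) ≈ -4.9713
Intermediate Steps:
Function('D')(M) = Add(225, M, Pow(M, 2)) (Function('D')(M) = Add(Add(Pow(M, 2), M), 225) = Add(Add(M, Pow(M, 2)), 225) = Add(225, M, Pow(M, 2)))
Mul(Add(-354468, Function('D')(108)), Pow(Add(Function('Z')(5), 68885), -1)) = Mul(Add(-354468, Add(225, 108, Pow(108, 2))), Pow(Add(5, 68885), -1)) = Mul(Add(-354468, Add(225, 108, 11664)), Pow(68890, -1)) = Mul(Add(-354468, 11997), Rational(1, 68890)) = Mul(-342471, Rational(1, 68890)) = Rational(-342471, 68890)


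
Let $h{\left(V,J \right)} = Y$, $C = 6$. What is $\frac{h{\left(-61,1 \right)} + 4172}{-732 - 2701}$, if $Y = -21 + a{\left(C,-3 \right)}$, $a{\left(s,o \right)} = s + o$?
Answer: $- \frac{4154}{3433} \approx -1.21$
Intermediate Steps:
$a{\left(s,o \right)} = o + s$
$Y = -18$ ($Y = -21 + \left(-3 + 6\right) = -21 + 3 = -18$)
$h{\left(V,J \right)} = -18$
$\frac{h{\left(-61,1 \right)} + 4172}{-732 - 2701} = \frac{-18 + 4172}{-732 - 2701} = \frac{4154}{-732 - 2701} = \frac{4154}{-3433} = 4154 \left(- \frac{1}{3433}\right) = - \frac{4154}{3433}$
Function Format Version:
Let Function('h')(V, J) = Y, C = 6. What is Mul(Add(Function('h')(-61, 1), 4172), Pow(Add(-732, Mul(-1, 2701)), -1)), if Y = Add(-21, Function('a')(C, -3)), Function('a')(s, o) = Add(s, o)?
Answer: Rational(-4154, 3433) ≈ -1.2100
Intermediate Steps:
Function('a')(s, o) = Add(o, s)
Y = -18 (Y = Add(-21, Add(-3, 6)) = Add(-21, 3) = -18)
Function('h')(V, J) = -18
Mul(Add(Function('h')(-61, 1), 4172), Pow(Add(-732, Mul(-1, 2701)), -1)) = Mul(Add(-18, 4172), Pow(Add(-732, Mul(-1, 2701)), -1)) = Mul(4154, Pow(Add(-732, -2701), -1)) = Mul(4154, Pow(-3433, -1)) = Mul(4154, Rational(-1, 3433)) = Rational(-4154, 3433)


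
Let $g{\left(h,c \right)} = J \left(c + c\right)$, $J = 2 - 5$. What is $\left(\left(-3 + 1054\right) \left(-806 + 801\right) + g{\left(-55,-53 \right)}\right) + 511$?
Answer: $-4426$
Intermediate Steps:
$J = -3$
$g{\left(h,c \right)} = - 6 c$ ($g{\left(h,c \right)} = - 3 \left(c + c\right) = - 3 \cdot 2 c = - 6 c$)
$\left(\left(-3 + 1054\right) \left(-806 + 801\right) + g{\left(-55,-53 \right)}\right) + 511 = \left(\left(-3 + 1054\right) \left(-806 + 801\right) - -318\right) + 511 = \left(1051 \left(-5\right) + 318\right) + 511 = \left(-5255 + 318\right) + 511 = -4937 + 511 = -4426$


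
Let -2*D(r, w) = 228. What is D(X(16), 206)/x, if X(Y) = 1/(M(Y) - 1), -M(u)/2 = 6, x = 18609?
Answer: -38/6203 ≈ -0.0061261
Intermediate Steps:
M(u) = -12 (M(u) = -2*6 = -12)
X(Y) = -1/13 (X(Y) = 1/(-12 - 1) = 1/(-13) = -1/13)
D(r, w) = -114 (D(r, w) = -½*228 = -114)
D(X(16), 206)/x = -114/18609 = -114*1/18609 = -38/6203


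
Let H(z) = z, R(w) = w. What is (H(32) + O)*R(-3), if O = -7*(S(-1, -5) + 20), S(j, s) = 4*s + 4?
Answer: -12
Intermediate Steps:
S(j, s) = 4 + 4*s
O = -28 (O = -7*((4 + 4*(-5)) + 20) = -7*((4 - 20) + 20) = -7*(-16 + 20) = -7*4 = -28)
(H(32) + O)*R(-3) = (32 - 28)*(-3) = 4*(-3) = -12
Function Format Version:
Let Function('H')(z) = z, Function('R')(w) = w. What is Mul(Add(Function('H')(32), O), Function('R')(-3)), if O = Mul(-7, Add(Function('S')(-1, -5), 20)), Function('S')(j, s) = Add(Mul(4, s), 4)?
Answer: -12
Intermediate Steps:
Function('S')(j, s) = Add(4, Mul(4, s))
O = -28 (O = Mul(-7, Add(Add(4, Mul(4, -5)), 20)) = Mul(-7, Add(Add(4, -20), 20)) = Mul(-7, Add(-16, 20)) = Mul(-7, 4) = -28)
Mul(Add(Function('H')(32), O), Function('R')(-3)) = Mul(Add(32, -28), -3) = Mul(4, -3) = -12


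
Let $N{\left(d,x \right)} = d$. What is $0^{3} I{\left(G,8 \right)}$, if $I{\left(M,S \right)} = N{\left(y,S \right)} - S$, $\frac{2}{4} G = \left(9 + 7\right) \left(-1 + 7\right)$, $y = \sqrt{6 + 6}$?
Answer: $0$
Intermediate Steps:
$y = 2 \sqrt{3}$ ($y = \sqrt{12} = 2 \sqrt{3} \approx 3.4641$)
$G = 192$ ($G = 2 \left(9 + 7\right) \left(-1 + 7\right) = 2 \cdot 16 \cdot 6 = 2 \cdot 96 = 192$)
$I{\left(M,S \right)} = - S + 2 \sqrt{3}$ ($I{\left(M,S \right)} = 2 \sqrt{3} - S = - S + 2 \sqrt{3}$)
$0^{3} I{\left(G,8 \right)} = 0^{3} \left(\left(-1\right) 8 + 2 \sqrt{3}\right) = 0 \left(-8 + 2 \sqrt{3}\right) = 0$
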